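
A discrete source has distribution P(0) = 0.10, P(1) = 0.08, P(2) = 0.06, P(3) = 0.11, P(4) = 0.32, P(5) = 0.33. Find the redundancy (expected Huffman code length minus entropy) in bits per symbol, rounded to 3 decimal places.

0.079 bits

Entropy H = −Σ p log₂ p ≈ 2.2714 bits.
Huffman merges: 3/50+2/25→7/50; 1/10+11/100→21/100; 7/50+21/100→7/20; 8/25+33/100→13/20; 7/20+13/20→1. L = 47/20 ≈ 2.3500.
L − H = 2.3500 − 2.2714 = 0.079 bits.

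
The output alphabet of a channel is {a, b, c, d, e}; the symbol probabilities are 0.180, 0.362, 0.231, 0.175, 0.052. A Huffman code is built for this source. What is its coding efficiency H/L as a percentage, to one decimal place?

Entropy H = −Σ p log₂ p ≈ 2.1262 bits.
Huffman merges: 13/250+7/40→227/1000; 9/50+227/1000→407/1000; 231/1000+181/500→593/1000; 407/1000+593/1000→1. L = 2227/1000 ≈ 2.2270.
Efficiency = H/L = 2.1262/2.2270 = 95.5%.

95.5%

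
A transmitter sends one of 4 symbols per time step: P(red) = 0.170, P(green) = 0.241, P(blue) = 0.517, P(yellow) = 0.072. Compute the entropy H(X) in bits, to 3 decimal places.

H = −Σ pᵢ log₂ pᵢ.
−0.170·log₂(0.170) = 0.4346
−0.241·log₂(0.241) = 0.4947
−0.517·log₂(0.517) = 0.4921
−0.072·log₂(0.072) = 0.2733
Sum ≈ 1.6947 → 1.695 bits.

1.695 bits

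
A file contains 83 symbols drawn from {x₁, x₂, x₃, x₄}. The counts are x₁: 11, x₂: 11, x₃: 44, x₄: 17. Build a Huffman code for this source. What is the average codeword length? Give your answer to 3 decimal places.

1.735 bits/symbol

Probabilities are the counts divided by 83.
Repeatedly combine the two least-probable nodes; the expected code length is the sum of the merged weights.
merge 11/83 + 11/83 → 22/83
merge 17/83 + 22/83 → 39/83
merge 39/83 + 44/83 → 1
L = 22/83 + 39/83 + 1 = 144/83 ≈ 1.735 bits/symbol.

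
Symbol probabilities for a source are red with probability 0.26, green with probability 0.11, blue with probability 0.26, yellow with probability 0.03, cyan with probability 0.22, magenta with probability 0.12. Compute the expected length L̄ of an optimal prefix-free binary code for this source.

Repeatedly combine the two least-probable nodes; the expected code length is the sum of the merged weights.
merge 3/100 + 11/100 → 7/50
merge 3/25 + 7/50 → 13/50
merge 11/50 + 13/50 → 12/25
merge 13/50 + 13/50 → 13/25
merge 12/25 + 13/25 → 1
L = 7/50 + 13/50 + 12/25 + 13/25 + 1 = 12/5 = 2.4 bits/symbol.

2.4 bits/symbol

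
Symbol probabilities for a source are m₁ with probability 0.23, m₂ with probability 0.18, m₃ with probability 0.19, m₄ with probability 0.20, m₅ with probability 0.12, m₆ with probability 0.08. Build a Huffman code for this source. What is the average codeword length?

Repeatedly combine the two least-probable nodes; the expected code length is the sum of the merged weights.
merge 2/25 + 3/25 → 1/5
merge 9/50 + 19/100 → 37/100
merge 1/5 + 1/5 → 2/5
merge 23/100 + 37/100 → 3/5
merge 2/5 + 3/5 → 1
L = 1/5 + 37/100 + 2/5 + 3/5 + 1 = 257/100 = 2.57 bits/symbol.

2.57 bits/symbol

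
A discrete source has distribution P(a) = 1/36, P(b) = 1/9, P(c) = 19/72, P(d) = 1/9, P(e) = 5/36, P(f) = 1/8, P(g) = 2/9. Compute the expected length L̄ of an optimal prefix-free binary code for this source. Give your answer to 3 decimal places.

Repeatedly combine the two least-probable nodes; the expected code length is the sum of the merged weights.
merge 1/36 + 1/9 → 5/36
merge 1/9 + 1/8 → 17/72
merge 5/36 + 5/36 → 5/18
merge 2/9 + 17/72 → 11/24
merge 19/72 + 5/18 → 13/24
merge 11/24 + 13/24 → 1
L = 5/36 + 17/72 + 5/18 + 11/24 + 13/24 + 1 = 191/72 ≈ 2.653 bits/symbol.

2.653 bits/symbol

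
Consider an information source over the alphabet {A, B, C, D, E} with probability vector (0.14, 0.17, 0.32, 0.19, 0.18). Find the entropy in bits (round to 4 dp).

H = −Σ pᵢ log₂ pᵢ.
−0.14·log₂(0.14) = 0.3971
−0.17·log₂(0.17) = 0.4346
−0.32·log₂(0.32) = 0.5260
−0.19·log₂(0.19) = 0.4552
−0.18·log₂(0.18) = 0.4453
Sum ≈ 2.2583 → 2.2583 bits.

2.2583 bits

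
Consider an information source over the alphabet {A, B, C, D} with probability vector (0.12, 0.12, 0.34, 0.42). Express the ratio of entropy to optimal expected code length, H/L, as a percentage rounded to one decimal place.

98.3%

Entropy H = −Σ p log₂ p ≈ 1.7890 bits.
Huffman merges: 3/25+3/25→6/25; 6/25+17/50→29/50; 21/50+29/50→1. L = 91/50 ≈ 1.8200.
Efficiency = H/L = 1.7890/1.8200 = 98.3%.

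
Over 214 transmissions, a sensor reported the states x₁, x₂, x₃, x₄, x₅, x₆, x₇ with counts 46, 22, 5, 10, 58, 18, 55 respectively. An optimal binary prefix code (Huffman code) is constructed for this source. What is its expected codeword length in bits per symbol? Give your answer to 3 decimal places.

Probabilities are the counts divided by 214.
Repeatedly combine the two least-probable nodes; the expected code length is the sum of the merged weights.
merge 5/214 + 5/107 → 15/214
merge 15/214 + 9/107 → 33/214
merge 11/107 + 33/214 → 55/214
merge 23/107 + 55/214 → 101/214
merge 55/214 + 29/107 → 113/214
merge 101/214 + 113/214 → 1
L = 15/214 + 33/214 + 55/214 + 101/214 + 113/214 + 1 = 531/214 ≈ 2.481 bits/symbol.

2.481 bits/symbol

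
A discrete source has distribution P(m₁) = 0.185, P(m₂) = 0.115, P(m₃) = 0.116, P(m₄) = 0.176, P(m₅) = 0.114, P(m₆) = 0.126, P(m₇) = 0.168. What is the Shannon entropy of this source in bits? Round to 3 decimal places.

2.777 bits

H = −Σ pᵢ log₂ pᵢ.
−0.185·log₂(0.185) = 0.4504
−0.115·log₂(0.115) = 0.3588
−0.116·log₂(0.116) = 0.3605
−0.176·log₂(0.176) = 0.4411
−0.114·log₂(0.114) = 0.3571
−0.126·log₂(0.126) = 0.3766
−0.168·log₂(0.168) = 0.4323
Sum ≈ 2.7769 → 2.777 bits.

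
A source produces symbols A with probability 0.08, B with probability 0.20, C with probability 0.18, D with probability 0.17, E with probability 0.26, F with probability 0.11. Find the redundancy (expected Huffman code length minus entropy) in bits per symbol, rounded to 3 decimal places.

Entropy H = −Σ p log₂ p ≈ 2.4914 bits.
Huffman merges: 2/25+11/100→19/100; 17/100+9/50→7/20; 19/100+1/5→39/100; 13/50+7/20→61/100; 39/100+61/100→1. L = 127/50 ≈ 2.5400.
L − H = 2.5400 − 2.4914 = 0.049 bits.

0.049 bits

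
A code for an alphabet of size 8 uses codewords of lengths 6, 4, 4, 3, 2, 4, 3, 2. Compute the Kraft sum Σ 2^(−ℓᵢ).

With common denominator 2^6 = 64: Σ 2^(−ℓᵢ) = 1/64 + 4/64 + 4/64 + 8/64 + 16/64 + 4/64 + 8/64 + 16/64 = 61/64 = 0.953125.

0.953125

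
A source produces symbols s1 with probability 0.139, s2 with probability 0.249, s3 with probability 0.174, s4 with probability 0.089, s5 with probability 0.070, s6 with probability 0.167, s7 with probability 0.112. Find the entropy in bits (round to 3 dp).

2.698 bits

H = −Σ pᵢ log₂ pᵢ.
−0.139·log₂(0.139) = 0.3957
−0.249·log₂(0.249) = 0.4994
−0.174·log₂(0.174) = 0.4390
−0.089·log₂(0.089) = 0.3106
−0.070·log₂(0.070) = 0.2686
−0.167·log₂(0.167) = 0.4312
−0.112·log₂(0.112) = 0.3537
Sum ≈ 2.6982 → 2.698 bits.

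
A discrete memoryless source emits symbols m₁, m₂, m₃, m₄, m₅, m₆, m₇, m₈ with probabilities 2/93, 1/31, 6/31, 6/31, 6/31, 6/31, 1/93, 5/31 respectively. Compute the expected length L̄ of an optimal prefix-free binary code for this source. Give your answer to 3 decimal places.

2.710 bits/symbol

Repeatedly combine the two least-probable nodes; the expected code length is the sum of the merged weights.
merge 1/93 + 2/93 → 1/31
merge 1/31 + 1/31 → 2/31
merge 2/31 + 5/31 → 7/31
merge 6/31 + 6/31 → 12/31
merge 6/31 + 6/31 → 12/31
merge 7/31 + 12/31 → 19/31
merge 12/31 + 19/31 → 1
L = 1/31 + 2/31 + 7/31 + 12/31 + 12/31 + 19/31 + 1 = 84/31 ≈ 2.710 bits/symbol.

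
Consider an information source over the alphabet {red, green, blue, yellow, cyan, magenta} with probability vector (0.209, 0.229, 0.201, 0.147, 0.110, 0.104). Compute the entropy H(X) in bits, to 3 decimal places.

H = −Σ pᵢ log₂ pᵢ.
−0.209·log₂(0.209) = 0.4720
−0.229·log₂(0.229) = 0.4870
−0.201·log₂(0.201) = 0.4653
−0.147·log₂(0.147) = 0.4066
−0.110·log₂(0.110) = 0.3503
−0.104·log₂(0.104) = 0.3396
Sum ≈ 2.5208 → 2.521 bits.

2.521 bits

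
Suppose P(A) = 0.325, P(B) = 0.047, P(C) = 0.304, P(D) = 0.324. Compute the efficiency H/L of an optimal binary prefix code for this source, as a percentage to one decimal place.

89.2%

Entropy H = −Σ p log₂ p ≈ 1.7833 bits.
Huffman merges: 47/1000+38/125→351/1000; 81/250+13/40→649/1000; 351/1000+649/1000→1. L = 2 ≈ 2.0000.
Efficiency = H/L = 1.7833/2.0000 = 89.2%.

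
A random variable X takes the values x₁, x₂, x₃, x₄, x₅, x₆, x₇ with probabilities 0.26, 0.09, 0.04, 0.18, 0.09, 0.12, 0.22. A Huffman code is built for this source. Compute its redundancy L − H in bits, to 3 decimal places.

Entropy H = −Σ p log₂ p ≈ 2.6093 bits.
Huffman merges: 1/25+9/100→13/100; 9/100+3/25→21/100; 13/100+9/50→31/100; 21/100+11/50→43/100; 13/50+31/100→57/100; 43/100+57/100→1. L = 53/20 ≈ 2.6500.
L − H = 2.6500 − 2.6093 = 0.041 bits.

0.041 bits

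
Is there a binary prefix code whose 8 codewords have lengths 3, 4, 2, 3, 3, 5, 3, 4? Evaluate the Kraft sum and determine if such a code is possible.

With common denominator 2^5 = 32: Σ 2^(−ℓᵢ) = 4/32 + 2/32 + 8/32 + 4/32 + 4/32 + 1/32 + 4/32 + 2/32 = 29/32 = 0.90625.
Kraft's inequality requires Σ ≤ 1; here Σ = 0.90625 ≤ 1, so such a prefix code exists.

0.90625; yes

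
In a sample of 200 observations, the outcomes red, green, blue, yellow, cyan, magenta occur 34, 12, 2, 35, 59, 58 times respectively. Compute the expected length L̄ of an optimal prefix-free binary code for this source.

Probabilities are the counts divided by 200.
Repeatedly combine the two least-probable nodes; the expected code length is the sum of the merged weights.
merge 1/100 + 3/50 → 7/100
merge 7/100 + 17/100 → 6/25
merge 7/40 + 6/25 → 83/200
merge 29/100 + 59/200 → 117/200
merge 83/200 + 117/200 → 1
L = 7/100 + 6/25 + 83/200 + 117/200 + 1 = 231/100 = 2.31 bits/symbol.

2.31 bits/symbol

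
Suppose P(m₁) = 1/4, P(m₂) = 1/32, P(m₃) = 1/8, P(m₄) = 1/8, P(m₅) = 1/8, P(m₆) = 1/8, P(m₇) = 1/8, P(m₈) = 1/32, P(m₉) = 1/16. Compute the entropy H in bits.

2.9375 bits

Each probability is a power of 1/2, so log₂(1/p) is an integer.
H = Σ p·log₂(1/p) = 1/4·2 + 1/32·5 + 1/8·3 + 1/8·3 + 1/8·3 + 1/8·3 + 1/8·3 + 1/32·5 + 1/16·4 = 2.9375 bits.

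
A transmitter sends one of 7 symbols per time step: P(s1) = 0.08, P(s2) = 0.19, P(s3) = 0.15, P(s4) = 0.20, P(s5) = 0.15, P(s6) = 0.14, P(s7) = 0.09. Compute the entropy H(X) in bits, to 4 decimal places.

H = −Σ pᵢ log₂ pᵢ.
−0.08·log₂(0.08) = 0.2915
−0.19·log₂(0.19) = 0.4552
−0.15·log₂(0.15) = 0.4105
−0.20·log₂(0.20) = 0.4644
−0.15·log₂(0.15) = 0.4105
−0.14·log₂(0.14) = 0.3971
−0.09·log₂(0.09) = 0.3127
Sum ≈ 2.7420 → 2.7420 bits.

2.7420 bits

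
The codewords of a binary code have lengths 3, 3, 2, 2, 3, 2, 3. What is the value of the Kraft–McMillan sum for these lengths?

With common denominator 2^3 = 8: Σ 2^(−ℓᵢ) = 1/8 + 1/8 + 2/8 + 2/8 + 1/8 + 2/8 + 1/8 = 10/8 = 1.25.

1.25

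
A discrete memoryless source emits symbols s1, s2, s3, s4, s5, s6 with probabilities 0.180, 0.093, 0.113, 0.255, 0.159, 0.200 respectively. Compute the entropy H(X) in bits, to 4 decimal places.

2.5083 bits

H = −Σ pᵢ log₂ pᵢ.
−0.180·log₂(0.180) = 0.4453
−0.093·log₂(0.093) = 0.3187
−0.113·log₂(0.113) = 0.3555
−0.255·log₂(0.255) = 0.5027
−0.159·log₂(0.159) = 0.4218
−0.200·log₂(0.200) = 0.4644
Sum ≈ 2.5083 → 2.5083 bits.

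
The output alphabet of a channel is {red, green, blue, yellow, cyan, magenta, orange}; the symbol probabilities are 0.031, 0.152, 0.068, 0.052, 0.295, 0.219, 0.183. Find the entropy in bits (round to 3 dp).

H = −Σ pᵢ log₂ pᵢ.
−0.031·log₂(0.031) = 0.1554
−0.152·log₂(0.152) = 0.4131
−0.068·log₂(0.068) = 0.2637
−0.052·log₂(0.052) = 0.2218
−0.295·log₂(0.295) = 0.5196
−0.219·log₂(0.219) = 0.4798
−0.183·log₂(0.183) = 0.4484
Sum ≈ 2.5017 → 2.502 bits.

2.502 bits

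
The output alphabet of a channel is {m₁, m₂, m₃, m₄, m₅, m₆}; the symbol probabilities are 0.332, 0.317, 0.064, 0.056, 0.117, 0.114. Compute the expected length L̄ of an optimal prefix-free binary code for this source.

2.351 bits/symbol

Repeatedly combine the two least-probable nodes; the expected code length is the sum of the merged weights.
merge 7/125 + 8/125 → 3/25
merge 57/500 + 117/1000 → 231/1000
merge 3/25 + 231/1000 → 351/1000
merge 317/1000 + 83/250 → 649/1000
merge 351/1000 + 649/1000 → 1
L = 3/25 + 231/1000 + 351/1000 + 649/1000 + 1 = 2351/1000 = 2.351 bits/symbol.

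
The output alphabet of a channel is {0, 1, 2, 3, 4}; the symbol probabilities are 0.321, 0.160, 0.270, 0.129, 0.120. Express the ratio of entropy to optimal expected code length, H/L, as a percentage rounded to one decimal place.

98.2%

Entropy H = −Σ p log₂ p ≈ 2.2075 bits.
Huffman merges: 3/25+129/1000→249/1000; 4/25+249/1000→409/1000; 27/100+321/1000→591/1000; 409/1000+591/1000→1. L = 2249/1000 ≈ 2.2490.
Efficiency = H/L = 2.2075/2.2490 = 98.2%.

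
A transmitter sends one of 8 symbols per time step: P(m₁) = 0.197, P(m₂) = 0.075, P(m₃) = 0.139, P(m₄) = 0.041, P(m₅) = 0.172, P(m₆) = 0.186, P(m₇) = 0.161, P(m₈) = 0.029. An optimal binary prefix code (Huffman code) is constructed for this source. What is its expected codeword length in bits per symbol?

2.832 bits/symbol

Repeatedly combine the two least-probable nodes; the expected code length is the sum of the merged weights.
merge 29/1000 + 41/1000 → 7/100
merge 7/100 + 3/40 → 29/200
merge 139/1000 + 29/200 → 71/250
merge 161/1000 + 43/250 → 333/1000
merge 93/500 + 197/1000 → 383/1000
merge 71/250 + 333/1000 → 617/1000
merge 383/1000 + 617/1000 → 1
L = 7/100 + 29/200 + 71/250 + 333/1000 + 383/1000 + 617/1000 + 1 = 354/125 = 2.832 bits/symbol.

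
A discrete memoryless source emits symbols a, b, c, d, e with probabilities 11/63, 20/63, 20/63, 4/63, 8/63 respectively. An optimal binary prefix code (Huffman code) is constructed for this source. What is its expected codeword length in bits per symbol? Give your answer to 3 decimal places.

Repeatedly combine the two least-probable nodes; the expected code length is the sum of the merged weights.
merge 4/63 + 8/63 → 4/21
merge 11/63 + 4/21 → 23/63
merge 20/63 + 20/63 → 40/63
merge 23/63 + 40/63 → 1
L = 4/21 + 23/63 + 40/63 + 1 = 46/21 ≈ 2.190 bits/symbol.

2.190 bits/symbol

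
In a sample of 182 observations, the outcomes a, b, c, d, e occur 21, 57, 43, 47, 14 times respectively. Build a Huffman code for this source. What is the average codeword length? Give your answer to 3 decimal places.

2.192 bits/symbol

Probabilities are the counts divided by 182.
Repeatedly combine the two least-probable nodes; the expected code length is the sum of the merged weights.
merge 1/13 + 3/26 → 5/26
merge 5/26 + 43/182 → 3/7
merge 47/182 + 57/182 → 4/7
merge 3/7 + 4/7 → 1
L = 5/26 + 3/7 + 4/7 + 1 = 57/26 ≈ 2.192 bits/symbol.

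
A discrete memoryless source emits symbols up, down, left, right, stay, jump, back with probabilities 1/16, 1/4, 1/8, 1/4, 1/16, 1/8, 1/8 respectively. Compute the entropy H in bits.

Each probability is a power of 1/2, so log₂(1/p) is an integer.
H = Σ p·log₂(1/p) = 1/16·4 + 1/4·2 + 1/8·3 + 1/4·2 + 1/16·4 + 1/8·3 + 1/8·3 = 2.625 bits.

2.625 bits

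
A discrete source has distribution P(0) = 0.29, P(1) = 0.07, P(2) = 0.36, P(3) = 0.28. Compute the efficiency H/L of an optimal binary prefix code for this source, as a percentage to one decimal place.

Entropy H = −Σ p log₂ p ≈ 1.8313 bits.
Huffman merges: 7/100+7/25→7/20; 29/100+7/20→16/25; 9/25+16/25→1. L = 199/100 ≈ 1.9900.
Efficiency = H/L = 1.8313/1.9900 = 92.0%.

92.0%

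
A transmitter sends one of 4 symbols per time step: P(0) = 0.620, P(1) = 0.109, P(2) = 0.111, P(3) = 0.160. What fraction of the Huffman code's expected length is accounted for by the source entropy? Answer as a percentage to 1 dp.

Entropy H = −Σ p log₂ p ≈ 1.5512 bits.
Huffman merges: 109/1000+111/1000→11/50; 4/25+11/50→19/50; 19/50+31/50→1. L = 8/5 ≈ 1.6000.
Efficiency = H/L = 1.5512/1.6000 = 96.9%.

96.9%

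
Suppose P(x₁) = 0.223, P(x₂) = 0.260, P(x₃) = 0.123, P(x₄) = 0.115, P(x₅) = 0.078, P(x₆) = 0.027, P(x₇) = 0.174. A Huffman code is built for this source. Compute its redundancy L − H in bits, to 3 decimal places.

Entropy H = −Σ p log₂ p ≈ 2.5855 bits.
Huffman merges: 27/1000+39/500→21/200; 21/200+23/200→11/50; 123/1000+87/500→297/1000; 11/50+223/1000→443/1000; 13/50+297/1000→557/1000; 443/1000+557/1000→1. L = 1311/500 ≈ 2.6220.
L − H = 2.6220 − 2.5855 = 0.037 bits.

0.037 bits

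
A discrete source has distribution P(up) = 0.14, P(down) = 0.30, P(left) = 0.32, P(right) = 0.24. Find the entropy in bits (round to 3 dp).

H = −Σ pᵢ log₂ pᵢ.
−0.14·log₂(0.14) = 0.3971
−0.30·log₂(0.30) = 0.5211
−0.32·log₂(0.32) = 0.5260
−0.24·log₂(0.24) = 0.4941
Sum ≈ 1.9384 → 1.938 bits.

1.938 bits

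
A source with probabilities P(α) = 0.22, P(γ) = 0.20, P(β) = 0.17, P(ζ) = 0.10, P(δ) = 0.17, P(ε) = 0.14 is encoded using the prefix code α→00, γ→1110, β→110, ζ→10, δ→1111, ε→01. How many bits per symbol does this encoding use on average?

L̄ = Σ pᵢ·ℓᵢ = 0.22·2 + 0.20·4 + 0.17·3 + 0.10·2 + 0.17·4 + 0.14·2 = 2.91 bits/symbol.

2.91 bits/symbol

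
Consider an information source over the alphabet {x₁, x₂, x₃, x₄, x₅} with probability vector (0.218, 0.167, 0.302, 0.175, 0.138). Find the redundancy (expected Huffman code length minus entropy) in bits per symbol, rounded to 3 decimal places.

0.039 bits

Entropy H = −Σ p log₂ p ≈ 2.2663 bits.
Huffman merges: 69/500+167/1000→61/200; 7/40+109/500→393/1000; 151/500+61/200→607/1000; 393/1000+607/1000→1. L = 461/200 ≈ 2.3050.
L − H = 2.3050 − 2.2663 = 0.039 bits.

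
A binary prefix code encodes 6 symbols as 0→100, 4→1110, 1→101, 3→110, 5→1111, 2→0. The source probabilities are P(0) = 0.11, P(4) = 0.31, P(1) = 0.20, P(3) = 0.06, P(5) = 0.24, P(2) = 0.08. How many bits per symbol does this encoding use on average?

3.39 bits/symbol

L̄ = Σ pᵢ·ℓᵢ = 0.11·3 + 0.31·4 + 0.20·3 + 0.06·3 + 0.24·4 + 0.08·1 = 3.39 bits/symbol.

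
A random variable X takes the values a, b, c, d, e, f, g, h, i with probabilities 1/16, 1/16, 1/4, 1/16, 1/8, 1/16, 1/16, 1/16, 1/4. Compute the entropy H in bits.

Each probability is a power of 1/2, so log₂(1/p) is an integer.
H = Σ p·log₂(1/p) = 1/16·4 + 1/16·4 + 1/4·2 + 1/16·4 + 1/8·3 + 1/16·4 + 1/16·4 + 1/16·4 + 1/4·2 = 2.875 bits.

2.875 bits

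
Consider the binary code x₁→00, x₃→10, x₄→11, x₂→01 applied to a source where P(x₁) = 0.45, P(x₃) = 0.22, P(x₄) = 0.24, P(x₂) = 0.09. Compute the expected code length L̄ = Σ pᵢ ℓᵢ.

L̄ = Σ pᵢ·ℓᵢ = 0.45·2 + 0.22·2 + 0.24·2 + 0.09·2 = 2 bits/symbol.

2 bits/symbol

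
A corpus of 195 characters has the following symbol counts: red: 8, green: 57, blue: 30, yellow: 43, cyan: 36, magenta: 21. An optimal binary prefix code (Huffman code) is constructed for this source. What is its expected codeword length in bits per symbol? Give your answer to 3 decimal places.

2.451 bits/symbol

Probabilities are the counts divided by 195.
Repeatedly combine the two least-probable nodes; the expected code length is the sum of the merged weights.
merge 8/195 + 7/65 → 29/195
merge 29/195 + 2/13 → 59/195
merge 12/65 + 43/195 → 79/195
merge 19/65 + 59/195 → 116/195
merge 79/195 + 116/195 → 1
L = 29/195 + 59/195 + 79/195 + 116/195 + 1 = 478/195 ≈ 2.451 bits/symbol.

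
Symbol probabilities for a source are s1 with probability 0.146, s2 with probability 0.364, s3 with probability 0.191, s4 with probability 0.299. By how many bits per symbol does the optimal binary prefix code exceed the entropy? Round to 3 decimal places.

Entropy H = −Σ p log₂ p ≈ 1.9130 bits.
Huffman merges: 73/500+191/1000→337/1000; 299/1000+337/1000→159/250; 91/250+159/250→1. L = 1973/1000 ≈ 1.9730.
L − H = 1.9730 − 1.9130 = 0.060 bits.

0.060 bits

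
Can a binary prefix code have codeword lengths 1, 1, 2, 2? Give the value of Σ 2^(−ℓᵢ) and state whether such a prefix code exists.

With common denominator 2^2 = 4: Σ 2^(−ℓᵢ) = 2/4 + 2/4 + 1/4 + 1/4 = 6/4 = 1.5.
Kraft's inequality requires Σ ≤ 1; here Σ = 1.5 > 1, so no such prefix code exists.

1.5; no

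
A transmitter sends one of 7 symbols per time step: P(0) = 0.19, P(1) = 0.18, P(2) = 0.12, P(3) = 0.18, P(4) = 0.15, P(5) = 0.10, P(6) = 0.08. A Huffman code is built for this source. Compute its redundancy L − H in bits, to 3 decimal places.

0.063 bits

Entropy H = −Σ p log₂ p ≈ 2.7472 bits.
Huffman merges: 2/25+1/10→9/50; 3/25+3/20→27/100; 9/50+9/50→9/25; 9/50+19/100→37/100; 27/100+9/25→63/100; 37/100+63/100→1. L = 281/100 ≈ 2.8100.
L − H = 2.8100 − 2.7472 = 0.063 bits.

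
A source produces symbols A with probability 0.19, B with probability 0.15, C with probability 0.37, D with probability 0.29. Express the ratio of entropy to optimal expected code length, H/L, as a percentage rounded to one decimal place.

Entropy H = −Σ p log₂ p ≈ 1.9144 bits.
Huffman merges: 3/20+19/100→17/50; 29/100+17/50→63/100; 37/100+63/100→1. L = 197/100 ≈ 1.9700.
Efficiency = H/L = 1.9144/1.9700 = 97.2%.

97.2%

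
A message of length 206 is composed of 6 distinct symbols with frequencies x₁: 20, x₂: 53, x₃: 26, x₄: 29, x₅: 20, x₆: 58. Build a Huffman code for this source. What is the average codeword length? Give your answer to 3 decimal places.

2.461 bits/symbol

Probabilities are the counts divided by 206.
Repeatedly combine the two least-probable nodes; the expected code length is the sum of the merged weights.
merge 10/103 + 10/103 → 20/103
merge 13/103 + 29/206 → 55/206
merge 20/103 + 53/206 → 93/206
merge 55/206 + 29/103 → 113/206
merge 93/206 + 113/206 → 1
L = 20/103 + 55/206 + 93/206 + 113/206 + 1 = 507/206 ≈ 2.461 bits/symbol.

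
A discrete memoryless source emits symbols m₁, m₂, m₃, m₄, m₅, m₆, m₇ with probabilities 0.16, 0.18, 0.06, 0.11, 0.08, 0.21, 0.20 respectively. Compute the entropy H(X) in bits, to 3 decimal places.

2.691 bits

H = −Σ pᵢ log₂ pᵢ.
−0.16·log₂(0.16) = 0.4230
−0.18·log₂(0.18) = 0.4453
−0.06·log₂(0.06) = 0.2435
−0.11·log₂(0.11) = 0.3503
−0.08·log₂(0.08) = 0.2915
−0.21·log₂(0.21) = 0.4728
−0.20·log₂(0.20) = 0.4644
Sum ≈ 2.6909 → 2.691 bits.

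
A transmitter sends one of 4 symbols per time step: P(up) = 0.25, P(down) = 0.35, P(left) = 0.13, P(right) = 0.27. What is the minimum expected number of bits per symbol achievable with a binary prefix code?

2 bits/symbol

Repeatedly combine the two least-probable nodes; the expected code length is the sum of the merged weights.
merge 13/100 + 1/4 → 19/50
merge 27/100 + 7/20 → 31/50
merge 19/50 + 31/50 → 1
L = 19/50 + 31/50 + 1 = 2 bits/symbol.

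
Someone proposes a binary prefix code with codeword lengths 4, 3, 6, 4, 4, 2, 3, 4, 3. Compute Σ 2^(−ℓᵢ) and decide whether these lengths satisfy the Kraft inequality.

0.890625; yes

With common denominator 2^6 = 64: Σ 2^(−ℓᵢ) = 4/64 + 8/64 + 1/64 + 4/64 + 4/64 + 16/64 + 8/64 + 4/64 + 8/64 = 57/64 = 0.890625.
Kraft's inequality requires Σ ≤ 1; here Σ = 0.890625 ≤ 1, so such a prefix code exists.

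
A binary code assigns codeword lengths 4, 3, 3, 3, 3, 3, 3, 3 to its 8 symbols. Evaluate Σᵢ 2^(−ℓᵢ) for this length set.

With common denominator 2^4 = 16: Σ 2^(−ℓᵢ) = 1/16 + 2/16 + 2/16 + 2/16 + 2/16 + 2/16 + 2/16 + 2/16 = 15/16 = 0.9375.

0.9375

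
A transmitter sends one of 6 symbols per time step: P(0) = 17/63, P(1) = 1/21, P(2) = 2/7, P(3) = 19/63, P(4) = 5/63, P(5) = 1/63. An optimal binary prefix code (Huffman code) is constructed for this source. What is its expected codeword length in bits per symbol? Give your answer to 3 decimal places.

2.206 bits/symbol

Repeatedly combine the two least-probable nodes; the expected code length is the sum of the merged weights.
merge 1/63 + 1/21 → 4/63
merge 4/63 + 5/63 → 1/7
merge 1/7 + 17/63 → 26/63
merge 2/7 + 19/63 → 37/63
merge 26/63 + 37/63 → 1
L = 4/63 + 1/7 + 26/63 + 37/63 + 1 = 139/63 ≈ 2.206 bits/symbol.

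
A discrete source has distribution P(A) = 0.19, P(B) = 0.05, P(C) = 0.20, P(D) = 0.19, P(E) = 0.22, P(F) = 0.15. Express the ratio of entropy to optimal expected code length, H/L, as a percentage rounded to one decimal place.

Entropy H = −Σ p log₂ p ≈ 2.4821 bits.
Huffman merges: 1/20+3/20→1/5; 19/100+19/100→19/50; 1/5+1/5→2/5; 11/50+19/50→3/5; 2/5+3/5→1. L = 129/50 ≈ 2.5800.
Efficiency = H/L = 2.4821/2.5800 = 96.2%.

96.2%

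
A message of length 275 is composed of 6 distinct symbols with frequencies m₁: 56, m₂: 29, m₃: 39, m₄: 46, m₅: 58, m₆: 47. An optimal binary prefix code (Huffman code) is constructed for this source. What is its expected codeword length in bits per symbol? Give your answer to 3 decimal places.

2.585 bits/symbol

Probabilities are the counts divided by 275.
Repeatedly combine the two least-probable nodes; the expected code length is the sum of the merged weights.
merge 29/275 + 39/275 → 68/275
merge 46/275 + 47/275 → 93/275
merge 56/275 + 58/275 → 114/275
merge 68/275 + 93/275 → 161/275
merge 114/275 + 161/275 → 1
L = 68/275 + 93/275 + 114/275 + 161/275 + 1 = 711/275 ≈ 2.585 bits/symbol.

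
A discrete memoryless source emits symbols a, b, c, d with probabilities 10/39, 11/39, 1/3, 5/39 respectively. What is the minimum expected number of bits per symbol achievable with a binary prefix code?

Repeatedly combine the two least-probable nodes; the expected code length is the sum of the merged weights.
merge 5/39 + 10/39 → 5/13
merge 11/39 + 1/3 → 8/13
merge 5/13 + 8/13 → 1
L = 5/13 + 8/13 + 1 = 2 bits/symbol.

2 bits/symbol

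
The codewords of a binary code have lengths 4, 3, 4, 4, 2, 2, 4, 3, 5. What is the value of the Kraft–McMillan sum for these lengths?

With common denominator 2^5 = 32: Σ 2^(−ℓᵢ) = 2/32 + 4/32 + 2/32 + 2/32 + 8/32 + 8/32 + 2/32 + 4/32 + 1/32 = 33/32 = 1.03125.

1.03125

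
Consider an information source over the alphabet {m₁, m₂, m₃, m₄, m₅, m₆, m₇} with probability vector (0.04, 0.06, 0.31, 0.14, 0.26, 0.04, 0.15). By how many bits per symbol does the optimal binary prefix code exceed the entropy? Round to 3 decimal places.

0.048 bits

Entropy H = −Σ p log₂ p ≈ 2.4518 bits.
Huffman merges: 1/25+1/25→2/25; 3/50+2/25→7/50; 7/50+7/50→7/25; 3/20+13/50→41/100; 7/25+31/100→59/100; 41/100+59/100→1. L = 5/2 ≈ 2.5000.
L − H = 2.5000 − 2.4518 = 0.048 bits.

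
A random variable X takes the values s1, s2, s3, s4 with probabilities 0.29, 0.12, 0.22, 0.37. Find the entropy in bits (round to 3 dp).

H = −Σ pᵢ log₂ pᵢ.
−0.29·log₂(0.29) = 0.5179
−0.12·log₂(0.12) = 0.3671
−0.22·log₂(0.22) = 0.4806
−0.37·log₂(0.37) = 0.5307
Sum ≈ 1.8963 → 1.896 bits.

1.896 bits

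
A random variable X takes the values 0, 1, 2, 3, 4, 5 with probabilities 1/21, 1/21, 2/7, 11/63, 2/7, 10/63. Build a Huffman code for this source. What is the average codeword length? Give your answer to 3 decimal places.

Repeatedly combine the two least-probable nodes; the expected code length is the sum of the merged weights.
merge 1/21 + 1/21 → 2/21
merge 2/21 + 10/63 → 16/63
merge 11/63 + 16/63 → 3/7
merge 2/7 + 2/7 → 4/7
merge 3/7 + 4/7 → 1
L = 2/21 + 16/63 + 3/7 + 4/7 + 1 = 148/63 ≈ 2.349 bits/symbol.

2.349 bits/symbol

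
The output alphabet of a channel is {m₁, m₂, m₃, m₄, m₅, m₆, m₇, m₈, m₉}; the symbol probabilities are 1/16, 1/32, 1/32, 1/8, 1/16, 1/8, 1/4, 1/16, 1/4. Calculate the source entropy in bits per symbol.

2.8125 bits

Each probability is a power of 1/2, so log₂(1/p) is an integer.
H = Σ p·log₂(1/p) = 1/16·4 + 1/32·5 + 1/32·5 + 1/8·3 + 1/16·4 + 1/8·3 + 1/4·2 + 1/16·4 + 1/4·2 = 2.8125 bits.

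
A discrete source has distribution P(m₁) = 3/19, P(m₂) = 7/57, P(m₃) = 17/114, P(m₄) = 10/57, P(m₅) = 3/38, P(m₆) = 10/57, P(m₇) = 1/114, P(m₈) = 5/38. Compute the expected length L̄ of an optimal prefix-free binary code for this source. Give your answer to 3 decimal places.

2.912 bits/symbol

Repeatedly combine the two least-probable nodes; the expected code length is the sum of the merged weights.
merge 1/114 + 3/38 → 5/57
merge 5/57 + 7/57 → 4/19
merge 5/38 + 17/114 → 16/57
merge 3/19 + 10/57 → 1/3
merge 10/57 + 4/19 → 22/57
merge 16/57 + 1/3 → 35/57
merge 22/57 + 35/57 → 1
L = 5/57 + 4/19 + 16/57 + 1/3 + 22/57 + 35/57 + 1 = 166/57 ≈ 2.912 bits/symbol.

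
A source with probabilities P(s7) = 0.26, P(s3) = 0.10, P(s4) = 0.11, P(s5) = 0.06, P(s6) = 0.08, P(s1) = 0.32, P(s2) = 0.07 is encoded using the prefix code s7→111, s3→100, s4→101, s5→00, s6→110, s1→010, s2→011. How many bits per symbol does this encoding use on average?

2.94 bits/symbol

L̄ = Σ pᵢ·ℓᵢ = 0.26·3 + 0.10·3 + 0.11·3 + 0.06·2 + 0.08·3 + 0.32·3 + 0.07·3 = 2.94 bits/symbol.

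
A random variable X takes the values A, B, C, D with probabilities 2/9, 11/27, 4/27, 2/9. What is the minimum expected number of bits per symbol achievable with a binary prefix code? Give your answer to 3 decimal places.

1.963 bits/symbol

Repeatedly combine the two least-probable nodes; the expected code length is the sum of the merged weights.
merge 4/27 + 2/9 → 10/27
merge 2/9 + 10/27 → 16/27
merge 11/27 + 16/27 → 1
L = 10/27 + 16/27 + 1 = 53/27 ≈ 1.963 bits/symbol.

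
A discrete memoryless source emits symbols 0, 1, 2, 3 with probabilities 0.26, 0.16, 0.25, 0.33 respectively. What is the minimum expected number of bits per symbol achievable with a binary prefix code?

2 bits/symbol

Repeatedly combine the two least-probable nodes; the expected code length is the sum of the merged weights.
merge 4/25 + 1/4 → 41/100
merge 13/50 + 33/100 → 59/100
merge 41/100 + 59/100 → 1
L = 41/100 + 59/100 + 1 = 2 bits/symbol.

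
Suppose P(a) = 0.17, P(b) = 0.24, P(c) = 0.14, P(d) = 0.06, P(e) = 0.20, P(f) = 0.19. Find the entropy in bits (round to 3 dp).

2.489 bits

H = −Σ pᵢ log₂ pᵢ.
−0.17·log₂(0.17) = 0.4346
−0.24·log₂(0.24) = 0.4941
−0.14·log₂(0.14) = 0.3971
−0.06·log₂(0.06) = 0.2435
−0.20·log₂(0.20) = 0.4644
−0.19·log₂(0.19) = 0.4552
Sum ≈ 2.4890 → 2.489 bits.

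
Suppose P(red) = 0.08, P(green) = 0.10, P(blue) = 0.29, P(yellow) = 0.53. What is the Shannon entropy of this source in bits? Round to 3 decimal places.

H = −Σ pᵢ log₂ pᵢ.
−0.08·log₂(0.08) = 0.2915
−0.10·log₂(0.10) = 0.3322
−0.29·log₂(0.29) = 0.5179
−0.53·log₂(0.53) = 0.4854
Sum ≈ 1.6271 → 1.627 bits.

1.627 bits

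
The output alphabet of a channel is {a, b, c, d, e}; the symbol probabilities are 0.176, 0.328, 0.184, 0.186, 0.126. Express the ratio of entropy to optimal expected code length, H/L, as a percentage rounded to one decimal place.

Entropy H = −Σ p log₂ p ≈ 2.2459 bits.
Huffman merges: 63/500+22/125→151/500; 23/125+93/500→37/100; 151/500+41/125→63/100; 37/100+63/100→1. L = 1151/500 ≈ 2.3020.
Efficiency = H/L = 2.2459/2.3020 = 97.6%.

97.6%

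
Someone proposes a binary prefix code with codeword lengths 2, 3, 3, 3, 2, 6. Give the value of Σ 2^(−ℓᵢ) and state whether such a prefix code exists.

With common denominator 2^6 = 64: Σ 2^(−ℓᵢ) = 16/64 + 8/64 + 8/64 + 8/64 + 16/64 + 1/64 = 57/64 = 0.890625.
Kraft's inequality requires Σ ≤ 1; here Σ = 0.890625 ≤ 1, so such a prefix code exists.

0.890625; yes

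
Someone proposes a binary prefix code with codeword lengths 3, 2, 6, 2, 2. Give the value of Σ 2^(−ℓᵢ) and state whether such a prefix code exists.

0.890625; yes

With common denominator 2^6 = 64: Σ 2^(−ℓᵢ) = 8/64 + 16/64 + 1/64 + 16/64 + 16/64 = 57/64 = 0.890625.
Kraft's inequality requires Σ ≤ 1; here Σ = 0.890625 ≤ 1, so such a prefix code exists.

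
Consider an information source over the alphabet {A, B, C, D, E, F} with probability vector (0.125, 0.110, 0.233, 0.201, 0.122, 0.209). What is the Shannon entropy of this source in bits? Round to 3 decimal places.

H = −Σ pᵢ log₂ pᵢ.
−0.125·log₂(0.125) = 0.3750
−0.110·log₂(0.110) = 0.3503
−0.233·log₂(0.233) = 0.4897
−0.201·log₂(0.201) = 0.4653
−0.122·log₂(0.122) = 0.3703
−0.209·log₂(0.209) = 0.4720
Sum ≈ 2.5225 → 2.523 bits.

2.523 bits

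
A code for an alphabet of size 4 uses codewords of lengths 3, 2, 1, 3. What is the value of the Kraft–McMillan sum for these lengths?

1

With common denominator 2^3 = 8: Σ 2^(−ℓᵢ) = 1/8 + 2/8 + 4/8 + 1/8 = 8/8 = 1.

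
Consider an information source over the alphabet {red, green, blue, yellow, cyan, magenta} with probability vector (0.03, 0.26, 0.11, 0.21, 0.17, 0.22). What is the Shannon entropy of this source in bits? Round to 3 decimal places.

2.395 bits

H = −Σ pᵢ log₂ pᵢ.
−0.03·log₂(0.03) = 0.1518
−0.26·log₂(0.26) = 0.5053
−0.11·log₂(0.11) = 0.3503
−0.21·log₂(0.21) = 0.4728
−0.17·log₂(0.17) = 0.4346
−0.22·log₂(0.22) = 0.4806
Sum ≈ 2.3953 → 2.395 bits.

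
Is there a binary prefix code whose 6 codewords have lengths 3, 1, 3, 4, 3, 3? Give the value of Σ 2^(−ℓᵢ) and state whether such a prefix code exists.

1.0625; no

With common denominator 2^4 = 16: Σ 2^(−ℓᵢ) = 2/16 + 8/16 + 2/16 + 1/16 + 2/16 + 2/16 = 17/16 = 1.0625.
Kraft's inequality requires Σ ≤ 1; here Σ = 1.0625 > 1, so no such prefix code exists.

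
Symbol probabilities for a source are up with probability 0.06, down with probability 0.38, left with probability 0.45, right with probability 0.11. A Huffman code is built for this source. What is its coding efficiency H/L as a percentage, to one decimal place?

95.5%

Entropy H = −Σ p log₂ p ≈ 1.6427 bits.
Huffman merges: 3/50+11/100→17/100; 17/100+19/50→11/20; 9/20+11/20→1. L = 43/25 ≈ 1.7200.
Efficiency = H/L = 1.6427/1.7200 = 95.5%.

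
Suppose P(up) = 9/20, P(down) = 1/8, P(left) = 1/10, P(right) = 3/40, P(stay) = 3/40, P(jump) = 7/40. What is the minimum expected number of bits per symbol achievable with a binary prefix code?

Repeatedly combine the two least-probable nodes; the expected code length is the sum of the merged weights.
merge 3/40 + 3/40 → 3/20
merge 1/10 + 1/8 → 9/40
merge 3/20 + 7/40 → 13/40
merge 9/40 + 13/40 → 11/20
merge 9/20 + 11/20 → 1
L = 3/20 + 9/40 + 13/40 + 11/20 + 1 = 9/4 = 2.25 bits/symbol.

2.25 bits/symbol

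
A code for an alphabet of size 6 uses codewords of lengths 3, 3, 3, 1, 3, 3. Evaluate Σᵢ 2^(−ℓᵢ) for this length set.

1.125

With common denominator 2^3 = 8: Σ 2^(−ℓᵢ) = 1/8 + 1/8 + 1/8 + 4/8 + 1/8 + 1/8 = 9/8 = 1.125.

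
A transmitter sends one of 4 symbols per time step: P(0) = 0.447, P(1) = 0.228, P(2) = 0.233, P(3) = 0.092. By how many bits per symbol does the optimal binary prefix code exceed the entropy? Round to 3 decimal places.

Entropy H = −Σ p log₂ p ≈ 1.8119 bits.
Huffman merges: 23/250+57/250→8/25; 233/1000+8/25→553/1000; 447/1000+553/1000→1. L = 1873/1000 ≈ 1.8730.
L − H = 1.8730 − 1.8119 = 0.061 bits.

0.061 bits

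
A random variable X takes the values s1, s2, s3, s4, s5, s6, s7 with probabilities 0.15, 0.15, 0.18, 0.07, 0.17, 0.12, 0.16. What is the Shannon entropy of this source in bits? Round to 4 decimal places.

2.7596 bits

H = −Σ pᵢ log₂ pᵢ.
−0.15·log₂(0.15) = 0.4105
−0.15·log₂(0.15) = 0.4105
−0.18·log₂(0.18) = 0.4453
−0.07·log₂(0.07) = 0.2686
−0.17·log₂(0.17) = 0.4346
−0.12·log₂(0.12) = 0.3671
−0.16·log₂(0.16) = 0.4230
Sum ≈ 2.7596 → 2.7596 bits.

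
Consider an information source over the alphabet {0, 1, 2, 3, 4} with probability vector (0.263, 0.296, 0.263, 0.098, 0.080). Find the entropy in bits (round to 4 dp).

H = −Σ pᵢ log₂ pᵢ.
−0.263·log₂(0.263) = 0.5068
−0.296·log₂(0.296) = 0.5199
−0.263·log₂(0.263) = 0.5068
−0.098·log₂(0.098) = 0.3284
−0.080·log₂(0.080) = 0.2915
Sum ≈ 2.1533 → 2.1533 bits.

2.1533 bits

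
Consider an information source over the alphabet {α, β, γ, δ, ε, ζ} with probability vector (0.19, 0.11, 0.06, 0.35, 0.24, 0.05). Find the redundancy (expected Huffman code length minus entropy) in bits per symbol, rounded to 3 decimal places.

Entropy H = −Σ p log₂ p ≈ 2.2894 bits.
Huffman merges: 1/20+3/50→11/100; 11/100+11/100→11/50; 19/100+11/50→41/100; 6/25+7/20→59/100; 41/100+59/100→1. L = 233/100 ≈ 2.3300.
L − H = 2.3300 − 2.2894 = 0.041 bits.

0.041 bits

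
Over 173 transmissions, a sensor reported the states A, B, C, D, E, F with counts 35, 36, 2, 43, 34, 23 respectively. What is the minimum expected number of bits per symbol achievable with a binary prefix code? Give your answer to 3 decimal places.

2.486 bits/symbol

Probabilities are the counts divided by 173.
Repeatedly combine the two least-probable nodes; the expected code length is the sum of the merged weights.
merge 2/173 + 23/173 → 25/173
merge 25/173 + 34/173 → 59/173
merge 35/173 + 36/173 → 71/173
merge 43/173 + 59/173 → 102/173
merge 71/173 + 102/173 → 1
L = 25/173 + 59/173 + 71/173 + 102/173 + 1 = 430/173 ≈ 2.486 bits/symbol.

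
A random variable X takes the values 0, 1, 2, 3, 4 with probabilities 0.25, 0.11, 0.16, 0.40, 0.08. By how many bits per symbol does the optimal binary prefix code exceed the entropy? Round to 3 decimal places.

Entropy H = −Σ p log₂ p ≈ 2.0936 bits.
Huffman merges: 2/25+11/100→19/100; 4/25+19/100→7/20; 1/4+7/20→3/5; 2/5+3/5→1. L = 107/50 ≈ 2.1400.
L − H = 2.1400 − 2.0936 = 0.046 bits.

0.046 bits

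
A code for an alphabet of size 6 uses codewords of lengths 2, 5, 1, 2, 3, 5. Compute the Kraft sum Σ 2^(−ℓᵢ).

With common denominator 2^5 = 32: Σ 2^(−ℓᵢ) = 8/32 + 1/32 + 16/32 + 8/32 + 4/32 + 1/32 = 38/32 = 1.1875.

1.1875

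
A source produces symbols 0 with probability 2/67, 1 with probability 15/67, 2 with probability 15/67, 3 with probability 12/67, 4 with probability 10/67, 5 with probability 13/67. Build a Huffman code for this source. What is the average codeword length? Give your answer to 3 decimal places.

Repeatedly combine the two least-probable nodes; the expected code length is the sum of the merged weights.
merge 2/67 + 10/67 → 12/67
merge 12/67 + 12/67 → 24/67
merge 13/67 + 15/67 → 28/67
merge 15/67 + 24/67 → 39/67
merge 28/67 + 39/67 → 1
L = 12/67 + 24/67 + 28/67 + 39/67 + 1 = 170/67 ≈ 2.537 bits/symbol.

2.537 bits/symbol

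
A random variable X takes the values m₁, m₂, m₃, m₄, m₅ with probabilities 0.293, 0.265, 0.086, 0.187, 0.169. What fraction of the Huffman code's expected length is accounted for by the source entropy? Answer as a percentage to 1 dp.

Entropy H = −Σ p log₂ p ≈ 2.2168 bits.
Huffman merges: 43/500+169/1000→51/200; 187/1000+51/200→221/500; 53/200+293/1000→279/500; 221/500+279/500→1. L = 451/200 ≈ 2.2550.
Efficiency = H/L = 2.2168/2.2550 = 98.3%.

98.3%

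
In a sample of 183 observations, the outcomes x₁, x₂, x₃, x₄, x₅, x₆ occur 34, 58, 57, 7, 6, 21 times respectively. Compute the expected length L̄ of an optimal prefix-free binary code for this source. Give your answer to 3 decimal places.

Probabilities are the counts divided by 183.
Repeatedly combine the two least-probable nodes; the expected code length is the sum of the merged weights.
merge 2/61 + 7/183 → 13/183
merge 13/183 + 7/61 → 34/183
merge 34/183 + 34/183 → 68/183
merge 19/61 + 58/183 → 115/183
merge 68/183 + 115/183 → 1
L = 13/183 + 34/183 + 68/183 + 115/183 + 1 = 413/183 ≈ 2.257 bits/symbol.

2.257 bits/symbol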